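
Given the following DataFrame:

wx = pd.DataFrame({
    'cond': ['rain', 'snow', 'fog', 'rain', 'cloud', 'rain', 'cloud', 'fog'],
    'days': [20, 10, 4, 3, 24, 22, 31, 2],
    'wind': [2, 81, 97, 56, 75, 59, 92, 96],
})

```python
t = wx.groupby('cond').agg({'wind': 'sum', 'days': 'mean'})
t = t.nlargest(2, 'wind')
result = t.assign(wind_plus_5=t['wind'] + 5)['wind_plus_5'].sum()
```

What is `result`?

370

group by cond: sum(wind), mean(days):
       wind  days
cond             
cloud   167  27.5
fog     193   3.0
rain    117  15.0
snow     81  10.0
take 2 rows with largest wind:
       wind  days
cond             
fog     193   3.0
cloud   167  27.5
add column wind_plus_5 = t['wind'] + 5:
       wind  days  wind_plus_5
cond                          
fog     193   3.0          198
cloud   167  27.5          172
Reading off the sum of column 'wind_plus_5', we get 370.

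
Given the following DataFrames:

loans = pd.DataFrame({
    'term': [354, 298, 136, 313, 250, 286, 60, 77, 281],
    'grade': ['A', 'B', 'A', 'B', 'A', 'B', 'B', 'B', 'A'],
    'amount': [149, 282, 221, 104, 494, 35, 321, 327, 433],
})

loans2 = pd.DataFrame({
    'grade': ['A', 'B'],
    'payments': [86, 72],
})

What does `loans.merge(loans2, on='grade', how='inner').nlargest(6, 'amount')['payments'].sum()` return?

merge on 'grade' (how='inner') → 9 rows:
   term grade  amount  payments
0   354     A     149        86
1   298     B     282        72
2   136     A     221        86
3   313     B     104        72
4   250     A     494        86
5   286     B      35        72
6    60     B     321        72
7    77     B     327        72
8   281     A     433        86
take 6 rows with largest amount:
   term grade  amount  payments
4   250     A     494        86
8   281     A     433        86
7    77     B     327        72
6    60     B     321        72
1   298     B     282        72
2   136     A     221        86
Hence 474.

474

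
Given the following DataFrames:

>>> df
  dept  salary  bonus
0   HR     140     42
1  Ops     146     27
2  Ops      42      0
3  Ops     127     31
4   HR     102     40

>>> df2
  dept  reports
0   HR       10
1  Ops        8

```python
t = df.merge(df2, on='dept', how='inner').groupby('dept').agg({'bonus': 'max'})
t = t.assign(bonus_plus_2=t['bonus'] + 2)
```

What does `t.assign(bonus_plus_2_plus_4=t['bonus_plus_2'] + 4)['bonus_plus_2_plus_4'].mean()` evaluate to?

42.5

merge on 'dept' (how='inner') → 5 rows:
  dept  salary  bonus  reports
0   HR     140     42       10
1  Ops     146     27        8
2  Ops      42      0        8
3  Ops     127     31        8
4   HR     102     40       10
group by dept, max of bonus:
      bonus
dept       
HR       42
Ops      31
add column bonus_plus_2 = t['bonus'] + 2:
      bonus  bonus_plus_2
dept                     
HR       42            44
Ops      31            33
add column bonus_plus_2_plus_4 = t['bonus_plus_2'] + 4:
      bonus  bonus_plus_2  bonus_plus_2_plus_4
dept                                          
HR       42            44                   48
Ops      31            33                   37
Then the mean of column 'bonus_plus_2_plus_4': 42.5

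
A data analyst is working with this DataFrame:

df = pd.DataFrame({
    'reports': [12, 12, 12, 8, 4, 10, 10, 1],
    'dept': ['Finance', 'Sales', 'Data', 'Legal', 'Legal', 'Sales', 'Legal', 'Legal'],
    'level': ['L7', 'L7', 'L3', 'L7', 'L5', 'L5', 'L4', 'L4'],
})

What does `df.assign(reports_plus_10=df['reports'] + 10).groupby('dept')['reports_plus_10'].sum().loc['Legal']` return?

63

add column reports_plus_10 = df['reports'] + 10:
   reports     dept level  reports_plus_10
0       12  Finance    L7               22
1       12    Sales    L7               22
2       12     Data    L3               22
3        8    Legal    L7               18
4        4    Legal    L5               14
5       10    Sales    L5               20
6       10    Legal    L4               20
7        1    Legal    L4               11
group by dept, sum of reports_plus_10:
dept
Data       22
Finance    22
Legal      63
Sales      42
Name: reports_plus_10, dtype: int64
Then the value at index 'Legal': 63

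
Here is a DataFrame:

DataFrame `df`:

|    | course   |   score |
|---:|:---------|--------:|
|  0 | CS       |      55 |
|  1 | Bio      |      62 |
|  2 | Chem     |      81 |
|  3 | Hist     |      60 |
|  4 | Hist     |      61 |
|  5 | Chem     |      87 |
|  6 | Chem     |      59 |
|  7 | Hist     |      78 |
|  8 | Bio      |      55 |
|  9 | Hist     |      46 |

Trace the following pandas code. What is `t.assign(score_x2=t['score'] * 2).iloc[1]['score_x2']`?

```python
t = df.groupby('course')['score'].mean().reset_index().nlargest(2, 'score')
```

122.5

group by course, mean of score:
course
Bio     58.500000
CS      55.000000
Chem    75.666667
Hist    61.250000
Name: score, dtype: float64
reset_index():
  course      score
0    Bio  58.500000
1     CS  55.000000
2   Chem  75.666667
3   Hist  61.250000
take 2 rows with largest score:
  course      score
2   Chem  75.666667
3   Hist  61.250000
add column score_x2 = t['score'] * 2:
  course      score    score_x2
2   Chem  75.666667  151.333333
3   Hist  61.250000  122.500000
Reading off the value at position 1, column 'score_x2', we get 122.5.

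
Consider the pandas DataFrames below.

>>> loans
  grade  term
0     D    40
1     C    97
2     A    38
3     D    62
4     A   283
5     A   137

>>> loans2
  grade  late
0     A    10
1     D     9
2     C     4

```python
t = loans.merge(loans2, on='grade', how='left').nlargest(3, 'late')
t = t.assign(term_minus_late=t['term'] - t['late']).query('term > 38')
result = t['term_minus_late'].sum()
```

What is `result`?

merge on 'grade' (how='left') → 6 rows:
  grade  term  late
0     D    40     9
1     C    97     4
2     A    38    10
3     D    62     9
4     A   283    10
5     A   137    10
take 3 rows with largest late:
  grade  term  late
2     A    38    10
4     A   283    10
5     A   137    10
add column term_minus_late = t['term'] - t['late']:
  grade  term  late  term_minus_late
2     A    38    10               28
4     A   283    10              273
5     A   137    10              127
filter rows where term > 38:
  grade  term  late  term_minus_late
4     A   283    10              273
5     A   137    10              127

400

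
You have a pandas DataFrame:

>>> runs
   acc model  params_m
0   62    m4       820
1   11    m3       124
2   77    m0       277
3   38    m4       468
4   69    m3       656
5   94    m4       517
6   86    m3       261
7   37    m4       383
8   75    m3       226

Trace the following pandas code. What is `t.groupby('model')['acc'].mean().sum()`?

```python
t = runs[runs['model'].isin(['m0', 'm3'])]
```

137.25

filter rows where model in ['m0', 'm3']:
   acc model  params_m
1   11    m3       124
2   77    m0       277
4   69    m3       656
6   86    m3       261
8   75    m3       226
group by model, mean of acc:
model
m0    77.00
m3    60.25
Name: acc, dtype: float64
Taking the sum of the resulting series gives 137.25.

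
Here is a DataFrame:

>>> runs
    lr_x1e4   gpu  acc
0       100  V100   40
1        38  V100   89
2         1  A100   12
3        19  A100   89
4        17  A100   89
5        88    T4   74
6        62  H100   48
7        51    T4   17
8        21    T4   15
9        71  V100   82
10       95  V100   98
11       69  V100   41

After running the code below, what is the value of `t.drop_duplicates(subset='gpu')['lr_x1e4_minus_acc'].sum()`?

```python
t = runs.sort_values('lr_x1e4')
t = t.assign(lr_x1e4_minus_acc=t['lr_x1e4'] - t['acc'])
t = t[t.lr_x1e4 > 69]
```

sort by lr_x1e4:
    lr_x1e4   gpu  acc
2         1  A100   12
4        17  A100   89
3        19  A100   89
8        21    T4   15
1        38  V100   89
7        51    T4   17
6        62  H100   48
11       69  V100   41
9        71  V100   82
5        88    T4   74
10       95  V100   98
0       100  V100   40
add column lr_x1e4_minus_acc = t['lr_x1e4'] - t['acc']:
    lr_x1e4   gpu  acc  lr_x1e4_minus_acc
2         1  A100   12                -11
4        17  A100   89                -72
3        19  A100   89                -70
8        21    T4   15                  6
1        38  V100   89                -51
7        51    T4   17                 34
6        62  H100   48                 14
11       69  V100   41                 28
9        71  V100   82                -11
5        88    T4   74                 14
10       95  V100   98                 -3
0       100  V100   40                 60
filter rows where lr_x1e4 > 69:
    lr_x1e4   gpu  acc  lr_x1e4_minus_acc
9        71  V100   82                -11
5        88    T4   74                 14
10       95  V100   98                 -3
0       100  V100   40                 60
drop duplicate gpu (keep=first):
   lr_x1e4   gpu  acc  lr_x1e4_minus_acc
9       71  V100   82                -11
5       88    T4   74                 14

3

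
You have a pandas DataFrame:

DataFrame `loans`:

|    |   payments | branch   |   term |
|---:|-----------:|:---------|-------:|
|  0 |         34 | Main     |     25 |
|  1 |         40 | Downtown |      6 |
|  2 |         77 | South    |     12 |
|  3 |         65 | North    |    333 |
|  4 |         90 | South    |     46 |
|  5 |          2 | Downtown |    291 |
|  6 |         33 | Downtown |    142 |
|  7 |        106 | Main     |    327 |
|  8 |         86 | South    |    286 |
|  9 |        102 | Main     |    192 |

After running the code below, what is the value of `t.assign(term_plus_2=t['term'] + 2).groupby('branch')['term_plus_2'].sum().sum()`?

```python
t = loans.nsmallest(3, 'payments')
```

464

take 3 rows with smallest payments:
   payments    branch  term
5         2  Downtown   291
6        33  Downtown   142
0        34      Main    25
add column term_plus_2 = t['term'] + 2:
   payments    branch  term  term_plus_2
5         2  Downtown   291          293
6        33  Downtown   142          144
0        34      Main    25           27
group by branch, sum of term_plus_2:
branch
Downtown    437
Main         27
Name: term_plus_2, dtype: int64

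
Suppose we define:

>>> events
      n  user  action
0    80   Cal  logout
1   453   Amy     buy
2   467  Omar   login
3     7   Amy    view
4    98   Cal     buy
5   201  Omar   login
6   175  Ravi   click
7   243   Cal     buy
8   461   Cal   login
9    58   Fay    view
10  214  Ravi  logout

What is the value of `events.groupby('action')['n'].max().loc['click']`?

175

group by action, max of n:
action
buy       453
click     175
login     467
logout    214
view       58
Name: n, dtype: int64
So loc['click'] = 175.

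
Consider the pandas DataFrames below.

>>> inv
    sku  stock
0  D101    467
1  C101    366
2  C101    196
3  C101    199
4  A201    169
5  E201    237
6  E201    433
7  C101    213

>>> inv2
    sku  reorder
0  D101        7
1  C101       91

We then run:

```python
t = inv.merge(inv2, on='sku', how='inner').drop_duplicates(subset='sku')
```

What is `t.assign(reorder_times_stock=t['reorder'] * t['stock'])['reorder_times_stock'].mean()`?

merge on 'sku' (how='inner') → 5 rows:
    sku  stock  reorder
0  D101    467        7
1  C101    366       91
2  C101    196       91
3  C101    199       91
4  C101    213       91
drop duplicate sku (keep=first):
    sku  stock  reorder
0  D101    467        7
1  C101    366       91
add column reorder_times_stock = t['reorder'] * t['stock']:
    sku  stock  reorder  reorder_times_stock
0  D101    467        7                 3269
1  C101    366       91                33306
So mean() = 18287.5.

18287.5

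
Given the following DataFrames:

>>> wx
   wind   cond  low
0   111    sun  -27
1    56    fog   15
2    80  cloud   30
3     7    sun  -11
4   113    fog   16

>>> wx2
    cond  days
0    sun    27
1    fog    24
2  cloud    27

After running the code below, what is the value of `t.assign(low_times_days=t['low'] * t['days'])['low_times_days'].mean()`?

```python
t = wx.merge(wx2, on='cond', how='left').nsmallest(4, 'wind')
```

36.0

merge on 'cond' (how='left') → 5 rows:
   wind   cond  low  days
0   111    sun  -27    27
1    56    fog   15    24
2    80  cloud   30    27
3     7    sun  -11    27
4   113    fog   16    24
take 4 rows with smallest wind:
   wind   cond  low  days
3     7    sun  -11    27
1    56    fog   15    24
2    80  cloud   30    27
0   111    sun  -27    27
add column low_times_days = t['low'] * t['days']:
   wind   cond  low  days  low_times_days
3     7    sun  -11    27            -297
1    56    fog   15    24             360
2    80  cloud   30    27             810
0   111    sun  -27    27            -729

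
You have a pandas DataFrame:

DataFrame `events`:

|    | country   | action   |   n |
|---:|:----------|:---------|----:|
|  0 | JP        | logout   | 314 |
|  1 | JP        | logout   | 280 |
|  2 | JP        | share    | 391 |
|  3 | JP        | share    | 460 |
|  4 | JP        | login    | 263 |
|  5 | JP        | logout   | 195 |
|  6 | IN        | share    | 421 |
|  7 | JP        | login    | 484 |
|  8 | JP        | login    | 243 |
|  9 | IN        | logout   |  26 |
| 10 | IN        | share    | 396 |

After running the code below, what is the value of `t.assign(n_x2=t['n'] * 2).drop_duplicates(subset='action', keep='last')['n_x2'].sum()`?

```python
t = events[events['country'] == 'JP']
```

1796

filter rows where country == 'JP':
  country  action    n
0      JP  logout  314
1      JP  logout  280
2      JP   share  391
3      JP   share  460
4      JP   login  263
5      JP  logout  195
7      JP   login  484
8      JP   login  243
add column n_x2 = t['n'] * 2:
  country  action    n  n_x2
0      JP  logout  314   628
1      JP  logout  280   560
2      JP   share  391   782
3      JP   share  460   920
4      JP   login  263   526
5      JP  logout  195   390
7      JP   login  484   968
8      JP   login  243   486
drop duplicate action (keep=last):
  country  action    n  n_x2
3      JP   share  460   920
5      JP  logout  195   390
8      JP   login  243   486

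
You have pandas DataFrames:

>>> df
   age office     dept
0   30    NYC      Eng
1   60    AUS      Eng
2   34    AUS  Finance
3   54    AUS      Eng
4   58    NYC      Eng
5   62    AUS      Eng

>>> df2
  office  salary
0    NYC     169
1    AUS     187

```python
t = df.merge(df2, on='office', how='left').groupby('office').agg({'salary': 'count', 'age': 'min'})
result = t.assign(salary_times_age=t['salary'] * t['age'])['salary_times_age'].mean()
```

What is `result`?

98.0

merge on 'office' (how='left') → 6 rows:
   age office     dept  salary
0   30    NYC      Eng     169
1   60    AUS      Eng     187
2   34    AUS  Finance     187
3   54    AUS      Eng     187
4   58    NYC      Eng     169
5   62    AUS      Eng     187
group by office: count(salary), min(age):
        salary  age
office             
AUS          4   34
NYC          2   30
add column salary_times_age = t['salary'] * t['age']:
        salary  age  salary_times_age
office                               
AUS          4   34               136
NYC          2   30                60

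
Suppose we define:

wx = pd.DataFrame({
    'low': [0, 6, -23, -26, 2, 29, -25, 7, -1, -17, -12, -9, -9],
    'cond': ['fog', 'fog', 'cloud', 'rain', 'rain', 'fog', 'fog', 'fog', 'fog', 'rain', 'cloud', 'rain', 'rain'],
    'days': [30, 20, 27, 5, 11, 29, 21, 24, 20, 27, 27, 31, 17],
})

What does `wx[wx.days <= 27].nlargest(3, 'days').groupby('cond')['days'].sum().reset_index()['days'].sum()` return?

filter rows where days <= 27:
    low   cond  days
1     6    fog    20
2   -23  cloud    27
3   -26   rain     5
4     2   rain    11
6   -25    fog    21
7     7    fog    24
8    -1    fog    20
9   -17   rain    27
10  -12  cloud    27
12   -9   rain    17
take 3 rows with largest days:
    low   cond  days
2   -23  cloud    27
9   -17   rain    27
10  -12  cloud    27
group by cond, sum of days:
cond
cloud    54
rain     27
Name: days, dtype: int64
reset_index():
    cond  days
0  cloud    54
1   rain    27
Finally, sum of column 'days' = 81.

81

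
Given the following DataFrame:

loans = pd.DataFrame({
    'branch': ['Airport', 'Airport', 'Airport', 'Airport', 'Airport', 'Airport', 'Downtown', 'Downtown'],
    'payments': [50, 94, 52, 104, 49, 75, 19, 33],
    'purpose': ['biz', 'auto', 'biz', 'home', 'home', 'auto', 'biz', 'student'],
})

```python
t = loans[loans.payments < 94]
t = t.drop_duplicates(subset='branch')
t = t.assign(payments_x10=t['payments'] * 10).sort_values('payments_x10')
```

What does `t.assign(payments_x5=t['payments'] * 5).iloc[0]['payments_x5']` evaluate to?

95

filter rows where payments < 94:
     branch  payments  purpose
0   Airport        50      biz
2   Airport        52      biz
4   Airport        49     home
5   Airport        75     auto
6  Downtown        19      biz
7  Downtown        33  student
drop duplicate branch (keep=first):
     branch  payments purpose
0   Airport        50     biz
6  Downtown        19     biz
add column payments_x10 = t['payments'] * 10:
     branch  payments purpose  payments_x10
0   Airport        50     biz           500
6  Downtown        19     biz           190
sort by payments_x10:
     branch  payments purpose  payments_x10
6  Downtown        19     biz           190
0   Airport        50     biz           500
add column payments_x5 = t['payments'] * 5:
     branch  payments purpose  payments_x10  payments_x5
6  Downtown        19     biz           190           95
0   Airport        50     biz           500          250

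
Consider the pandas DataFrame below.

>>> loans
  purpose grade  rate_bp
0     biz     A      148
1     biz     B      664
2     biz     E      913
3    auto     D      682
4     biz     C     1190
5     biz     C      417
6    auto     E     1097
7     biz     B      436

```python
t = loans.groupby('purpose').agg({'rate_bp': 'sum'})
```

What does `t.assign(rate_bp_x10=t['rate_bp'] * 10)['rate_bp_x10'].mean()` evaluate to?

group by purpose, sum of rate_bp:
         rate_bp
purpose         
auto        1779
biz         3768
add column rate_bp_x10 = t['rate_bp'] * 10:
         rate_bp  rate_bp_x10
purpose                      
auto        1779        17790
biz         3768        37680
Reading off the mean of column 'rate_bp_x10', we get 27735.0.

27735.0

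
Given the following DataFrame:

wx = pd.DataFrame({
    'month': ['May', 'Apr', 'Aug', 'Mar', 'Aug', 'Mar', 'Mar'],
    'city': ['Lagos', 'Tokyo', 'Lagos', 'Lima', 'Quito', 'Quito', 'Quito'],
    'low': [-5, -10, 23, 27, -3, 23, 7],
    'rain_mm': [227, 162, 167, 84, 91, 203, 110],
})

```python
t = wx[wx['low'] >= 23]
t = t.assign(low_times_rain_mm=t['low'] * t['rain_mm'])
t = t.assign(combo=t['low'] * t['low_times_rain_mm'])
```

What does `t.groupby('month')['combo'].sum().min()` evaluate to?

88343

filter rows where low >= 23:
  month   city  low  rain_mm
2   Aug  Lagos   23      167
3   Mar   Lima   27       84
5   Mar  Quito   23      203
add column low_times_rain_mm = t['low'] * t['rain_mm']:
  month   city  low  rain_mm  low_times_rain_mm
2   Aug  Lagos   23      167               3841
3   Mar   Lima   27       84               2268
5   Mar  Quito   23      203               4669
add column combo = t['low'] * t['low_times_rain_mm']:
  month   city  low  rain_mm  low_times_rain_mm   combo
2   Aug  Lagos   23      167               3841   88343
3   Mar   Lima   27       84               2268   61236
5   Mar  Quito   23      203               4669  107387
group by month, sum of combo:
month
Aug     88343
Mar    168623
Name: combo, dtype: int64
Taking the min of the resulting series gives 88343.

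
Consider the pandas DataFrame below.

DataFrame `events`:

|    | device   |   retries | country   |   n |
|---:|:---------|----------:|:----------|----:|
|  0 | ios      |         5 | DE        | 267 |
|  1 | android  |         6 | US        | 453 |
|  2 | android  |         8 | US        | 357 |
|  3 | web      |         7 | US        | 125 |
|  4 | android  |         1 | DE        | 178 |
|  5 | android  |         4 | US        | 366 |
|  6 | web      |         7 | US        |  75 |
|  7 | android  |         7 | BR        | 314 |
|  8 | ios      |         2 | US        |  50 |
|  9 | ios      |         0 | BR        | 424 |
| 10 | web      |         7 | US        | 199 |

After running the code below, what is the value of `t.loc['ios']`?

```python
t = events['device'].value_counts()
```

value_counts of device:
device
android    5
ios        3
web        3
Name: count, dtype: int64
The value at index 'ios' is 3.

3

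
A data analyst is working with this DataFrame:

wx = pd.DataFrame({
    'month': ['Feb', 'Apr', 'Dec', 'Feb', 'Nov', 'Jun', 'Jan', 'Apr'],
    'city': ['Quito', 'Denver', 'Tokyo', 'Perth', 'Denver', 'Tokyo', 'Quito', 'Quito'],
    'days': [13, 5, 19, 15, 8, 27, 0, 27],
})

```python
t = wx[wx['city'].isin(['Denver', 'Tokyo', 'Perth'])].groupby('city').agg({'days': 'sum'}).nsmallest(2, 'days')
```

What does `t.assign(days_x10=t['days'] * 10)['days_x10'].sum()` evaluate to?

280

filter rows where city in ['Denver', 'Tokyo', 'Perth']:
  month    city  days
1   Apr  Denver     5
2   Dec   Tokyo    19
3   Feb   Perth    15
4   Nov  Denver     8
5   Jun   Tokyo    27
group by city, sum of days:
        days
city        
Denver    13
Perth     15
Tokyo     46
take 2 rows with smallest days:
        days
city        
Denver    13
Perth     15
add column days_x10 = t['days'] * 10:
        days  days_x10
city                  
Denver    13       130
Perth     15       150
Hence 280.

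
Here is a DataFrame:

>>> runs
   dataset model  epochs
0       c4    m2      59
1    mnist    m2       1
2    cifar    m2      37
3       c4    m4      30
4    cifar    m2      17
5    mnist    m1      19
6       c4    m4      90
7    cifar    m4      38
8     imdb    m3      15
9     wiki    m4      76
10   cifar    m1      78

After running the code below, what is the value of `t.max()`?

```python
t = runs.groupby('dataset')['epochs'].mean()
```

group by dataset, mean of epochs:
dataset
c4       59.666667
cifar    42.500000
imdb     15.000000
mnist    10.000000
wiki     76.000000
Name: epochs, dtype: float64
So max() = 76.0.

76.0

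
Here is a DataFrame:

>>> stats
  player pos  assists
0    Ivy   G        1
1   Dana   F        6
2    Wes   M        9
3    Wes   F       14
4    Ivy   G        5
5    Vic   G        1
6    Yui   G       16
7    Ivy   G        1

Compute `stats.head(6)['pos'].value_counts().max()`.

take first 6 rows:
  player pos  assists
0    Ivy   G        1
1   Dana   F        6
2    Wes   M        9
3    Wes   F       14
4    Ivy   G        5
5    Vic   G        1
value_counts of pos:
pos
G    3
F    2
M    1
Name: count, dtype: int64
Reading off the max of the resulting series, we get 3.

3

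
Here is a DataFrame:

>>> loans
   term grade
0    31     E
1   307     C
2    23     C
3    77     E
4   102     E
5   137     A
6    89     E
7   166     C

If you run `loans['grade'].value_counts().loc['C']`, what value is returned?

value_counts of grade:
grade
E    4
C    3
A    1
Name: count, dtype: int64
value at index 'C' → 3

3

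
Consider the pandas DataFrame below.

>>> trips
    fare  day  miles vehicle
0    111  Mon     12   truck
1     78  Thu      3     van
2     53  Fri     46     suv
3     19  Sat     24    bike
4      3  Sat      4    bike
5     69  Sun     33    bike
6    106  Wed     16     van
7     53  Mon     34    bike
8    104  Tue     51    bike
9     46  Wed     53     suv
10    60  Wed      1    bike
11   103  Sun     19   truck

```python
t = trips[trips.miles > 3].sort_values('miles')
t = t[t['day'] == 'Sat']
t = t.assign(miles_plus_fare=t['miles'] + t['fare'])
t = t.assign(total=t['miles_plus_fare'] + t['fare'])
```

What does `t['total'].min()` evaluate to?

10

filter rows where miles > 3:
    fare  day  miles vehicle
0    111  Mon     12   truck
2     53  Fri     46     suv
3     19  Sat     24    bike
4      3  Sat      4    bike
5     69  Sun     33    bike
6    106  Wed     16     van
7     53  Mon     34    bike
8    104  Tue     51    bike
9     46  Wed     53     suv
11   103  Sun     19   truck
sort by miles:
    fare  day  miles vehicle
4      3  Sat      4    bike
0    111  Mon     12   truck
6    106  Wed     16     van
11   103  Sun     19   truck
3     19  Sat     24    bike
5     69  Sun     33    bike
7     53  Mon     34    bike
2     53  Fri     46     suv
8    104  Tue     51    bike
9     46  Wed     53     suv
filter rows where day == 'Sat':
   fare  day  miles vehicle
4     3  Sat      4    bike
3    19  Sat     24    bike
add column miles_plus_fare = t['miles'] + t['fare']:
   fare  day  miles vehicle  miles_plus_fare
4     3  Sat      4    bike                7
3    19  Sat     24    bike               43
add column total = t['miles_plus_fare'] + t['fare']:
   fare  day  miles vehicle  miles_plus_fare  total
4     3  Sat      4    bike                7     10
3    19  Sat     24    bike               43     62
Then the min of column 'total': 10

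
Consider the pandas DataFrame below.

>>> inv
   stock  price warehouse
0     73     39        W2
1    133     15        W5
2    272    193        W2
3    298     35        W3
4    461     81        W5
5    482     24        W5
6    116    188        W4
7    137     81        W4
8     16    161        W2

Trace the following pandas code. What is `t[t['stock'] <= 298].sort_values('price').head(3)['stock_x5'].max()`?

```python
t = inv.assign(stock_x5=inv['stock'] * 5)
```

1490

add column stock_x5 = inv['stock'] * 5:
   stock  price warehouse  stock_x5
0     73     39        W2       365
1    133     15        W5       665
2    272    193        W2      1360
3    298     35        W3      1490
4    461     81        W5      2305
5    482     24        W5      2410
6    116    188        W4       580
7    137     81        W4       685
8     16    161        W2        80
filter rows where stock <= 298:
   stock  price warehouse  stock_x5
0     73     39        W2       365
1    133     15        W5       665
2    272    193        W2      1360
3    298     35        W3      1490
6    116    188        W4       580
7    137     81        W4       685
8     16    161        W2        80
sort by price:
   stock  price warehouse  stock_x5
1    133     15        W5       665
3    298     35        W3      1490
0     73     39        W2       365
7    137     81        W4       685
8     16    161        W2        80
6    116    188        W4       580
2    272    193        W2      1360
take first 3 rows:
   stock  price warehouse  stock_x5
1    133     15        W5       665
3    298     35        W3      1490
0     73     39        W2       365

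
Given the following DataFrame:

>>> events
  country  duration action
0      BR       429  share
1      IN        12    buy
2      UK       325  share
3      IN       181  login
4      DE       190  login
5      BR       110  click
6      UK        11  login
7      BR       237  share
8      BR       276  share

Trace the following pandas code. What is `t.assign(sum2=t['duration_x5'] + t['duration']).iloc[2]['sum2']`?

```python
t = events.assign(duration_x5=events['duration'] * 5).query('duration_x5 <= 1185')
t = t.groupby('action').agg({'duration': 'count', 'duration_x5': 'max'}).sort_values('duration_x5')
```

953

add column duration_x5 = events['duration'] * 5:
  country  duration action  duration_x5
0      BR       429  share         2145
1      IN        12    buy           60
2      UK       325  share         1625
3      IN       181  login          905
4      DE       190  login          950
5      BR       110  click          550
6      UK        11  login           55
7      BR       237  share         1185
8      BR       276  share         1380
filter rows where duration_x5 <= 1185:
  country  duration action  duration_x5
1      IN        12    buy           60
3      IN       181  login          905
4      DE       190  login          950
5      BR       110  click          550
6      UK        11  login           55
7      BR       237  share         1185
group by action: count(duration), max(duration_x5):
        duration  duration_x5
action                       
buy            1           60
click          1          550
login          3          950
share          1         1185
sort by duration_x5:
        duration  duration_x5
action                       
buy            1           60
click          1          550
login          3          950
share          1         1185
add column sum2 = t['duration_x5'] + t['duration']:
        duration  duration_x5  sum2
action                             
buy            1           60    61
click          1          550   551
login          3          950   953
share          1         1185  1186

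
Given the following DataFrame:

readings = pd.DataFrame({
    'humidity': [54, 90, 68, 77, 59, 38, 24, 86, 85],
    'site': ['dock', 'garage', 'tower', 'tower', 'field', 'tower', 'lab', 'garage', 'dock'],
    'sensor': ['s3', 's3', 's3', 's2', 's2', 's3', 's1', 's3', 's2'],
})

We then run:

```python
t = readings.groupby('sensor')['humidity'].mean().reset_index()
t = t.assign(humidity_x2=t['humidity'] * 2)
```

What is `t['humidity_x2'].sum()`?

329.733333333

group by sensor, mean of humidity:
sensor
s1    24.000000
s2    73.666667
s3    67.200000
Name: humidity, dtype: float64
reset_index():
  sensor   humidity
0     s1  24.000000
1     s2  73.666667
2     s3  67.200000
add column humidity_x2 = t['humidity'] * 2:
  sensor   humidity  humidity_x2
0     s1  24.000000    48.000000
1     s2  73.666667   147.333333
2     s3  67.200000   134.400000
Reading off the sum of column 'humidity_x2', we get 329.733333333.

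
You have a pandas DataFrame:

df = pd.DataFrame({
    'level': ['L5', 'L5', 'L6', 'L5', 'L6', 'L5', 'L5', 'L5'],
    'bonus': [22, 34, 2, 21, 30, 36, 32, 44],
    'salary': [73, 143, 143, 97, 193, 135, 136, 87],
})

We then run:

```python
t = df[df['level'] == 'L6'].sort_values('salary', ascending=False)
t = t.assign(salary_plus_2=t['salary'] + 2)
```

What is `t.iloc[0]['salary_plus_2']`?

filter rows where level == 'L6':
  level  bonus  salary
2    L6      2     143
4    L6     30     193
sort by salary descending:
  level  bonus  salary
4    L6     30     193
2    L6      2     143
add column salary_plus_2 = t['salary'] + 2:
  level  bonus  salary  salary_plus_2
4    L6     30     193            195
2    L6      2     143            145
Then the value at position 0, column 'salary_plus_2': 195

195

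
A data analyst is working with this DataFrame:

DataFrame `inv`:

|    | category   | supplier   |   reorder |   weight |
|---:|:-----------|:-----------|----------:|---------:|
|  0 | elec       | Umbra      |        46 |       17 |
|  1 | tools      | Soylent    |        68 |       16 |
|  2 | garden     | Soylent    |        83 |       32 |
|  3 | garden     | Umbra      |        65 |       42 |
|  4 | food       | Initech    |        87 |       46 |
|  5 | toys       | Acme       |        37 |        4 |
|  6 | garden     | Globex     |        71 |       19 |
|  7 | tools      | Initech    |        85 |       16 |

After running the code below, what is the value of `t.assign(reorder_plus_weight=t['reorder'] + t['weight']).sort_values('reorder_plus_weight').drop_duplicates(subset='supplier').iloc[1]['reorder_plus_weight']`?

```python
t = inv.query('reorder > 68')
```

filter rows where reorder > 68:
  category supplier  reorder  weight
2   garden  Soylent       83      32
4     food  Initech       87      46
6   garden   Globex       71      19
7    tools  Initech       85      16
add column reorder_plus_weight = t['reorder'] + t['weight']:
  category supplier  reorder  weight  reorder_plus_weight
2   garden  Soylent       83      32                  115
4     food  Initech       87      46                  133
6   garden   Globex       71      19                   90
7    tools  Initech       85      16                  101
sort by reorder_plus_weight:
  category supplier  reorder  weight  reorder_plus_weight
6   garden   Globex       71      19                   90
7    tools  Initech       85      16                  101
2   garden  Soylent       83      32                  115
4     food  Initech       87      46                  133
drop duplicate supplier (keep=first):
  category supplier  reorder  weight  reorder_plus_weight
6   garden   Globex       71      19                   90
7    tools  Initech       85      16                  101
2   garden  Soylent       83      32                  115
Taking the value at position 1, column 'reorder_plus_weight' gives 101.

101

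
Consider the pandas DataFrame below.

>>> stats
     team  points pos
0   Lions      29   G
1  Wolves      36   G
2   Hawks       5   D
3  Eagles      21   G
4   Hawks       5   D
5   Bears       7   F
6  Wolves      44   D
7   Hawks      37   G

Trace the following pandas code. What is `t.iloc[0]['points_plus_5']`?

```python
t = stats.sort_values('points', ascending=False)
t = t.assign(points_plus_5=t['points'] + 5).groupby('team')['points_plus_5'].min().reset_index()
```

sort by points descending:
     team  points pos
6  Wolves      44   D
7   Hawks      37   G
1  Wolves      36   G
0   Lions      29   G
3  Eagles      21   G
5   Bears       7   F
2   Hawks       5   D
4   Hawks       5   D
add column points_plus_5 = t['points'] + 5:
     team  points pos  points_plus_5
6  Wolves      44   D             49
7   Hawks      37   G             42
1  Wolves      36   G             41
0   Lions      29   G             34
3  Eagles      21   G             26
5   Bears       7   F             12
2   Hawks       5   D             10
4   Hawks       5   D             10
group by team, min of points_plus_5:
team
Bears     12
Eagles    26
Hawks     10
Lions     34
Wolves    41
Name: points_plus_5, dtype: int64
reset_index():
     team  points_plus_5
0   Bears             12
1  Eagles             26
2   Hawks             10
3   Lions             34
4  Wolves             41

12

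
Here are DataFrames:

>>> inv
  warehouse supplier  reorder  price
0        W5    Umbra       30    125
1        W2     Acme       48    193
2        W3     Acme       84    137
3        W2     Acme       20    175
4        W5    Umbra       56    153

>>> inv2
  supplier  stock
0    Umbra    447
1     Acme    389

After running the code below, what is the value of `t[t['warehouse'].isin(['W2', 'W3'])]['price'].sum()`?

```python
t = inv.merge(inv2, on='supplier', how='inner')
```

merge on 'supplier' (how='inner') → 5 rows:
  warehouse supplier  reorder  price  stock
0        W5    Umbra       30    125    447
1        W2     Acme       48    193    389
2        W3     Acme       84    137    389
3        W2     Acme       20    175    389
4        W5    Umbra       56    153    447
filter rows where warehouse in ['W2', 'W3']:
  warehouse supplier  reorder  price  stock
1        W2     Acme       48    193    389
2        W3     Acme       84    137    389
3        W2     Acme       20    175    389

505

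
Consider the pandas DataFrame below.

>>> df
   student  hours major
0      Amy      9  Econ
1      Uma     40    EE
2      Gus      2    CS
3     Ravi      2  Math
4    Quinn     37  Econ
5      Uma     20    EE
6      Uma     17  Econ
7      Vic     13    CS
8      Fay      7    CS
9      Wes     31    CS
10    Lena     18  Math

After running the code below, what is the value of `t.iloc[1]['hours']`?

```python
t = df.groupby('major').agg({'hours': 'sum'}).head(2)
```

group by major, sum of hours:
       hours
major       
CS        53
EE        60
Econ      63
Math      20
take first 2 rows:
       hours
major       
CS        53
EE        60
value at position 1, column 'hours' → 60

60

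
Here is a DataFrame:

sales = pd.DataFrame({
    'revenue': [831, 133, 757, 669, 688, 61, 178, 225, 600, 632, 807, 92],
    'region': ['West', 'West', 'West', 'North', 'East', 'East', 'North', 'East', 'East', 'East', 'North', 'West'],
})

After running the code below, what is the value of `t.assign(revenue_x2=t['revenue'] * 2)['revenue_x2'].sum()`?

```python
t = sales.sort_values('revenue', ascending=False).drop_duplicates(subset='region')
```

4652

sort by revenue descending:
    revenue region
0       831   West
10      807  North
2       757   West
4       688   East
3       669  North
9       632   East
8       600   East
7       225   East
6       178  North
1       133   West
11       92   West
5        61   East
drop duplicate region (keep=first):
    revenue region
0       831   West
10      807  North
4       688   East
add column revenue_x2 = t['revenue'] * 2:
    revenue region  revenue_x2
0       831   West        1662
10      807  North        1614
4       688   East        1376
Finally, sum of column 'revenue_x2' = 4652.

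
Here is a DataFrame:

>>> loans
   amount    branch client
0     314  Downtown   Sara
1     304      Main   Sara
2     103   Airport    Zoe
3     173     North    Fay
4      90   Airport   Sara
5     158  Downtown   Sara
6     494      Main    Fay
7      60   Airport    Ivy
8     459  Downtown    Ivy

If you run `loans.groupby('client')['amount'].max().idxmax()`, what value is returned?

group by client, max of amount:
client
Fay     494
Ivy     459
Sara    314
Zoe     103
Name: amount, dtype: int64
Reading off the label with the largest value, we get Fay.

Fay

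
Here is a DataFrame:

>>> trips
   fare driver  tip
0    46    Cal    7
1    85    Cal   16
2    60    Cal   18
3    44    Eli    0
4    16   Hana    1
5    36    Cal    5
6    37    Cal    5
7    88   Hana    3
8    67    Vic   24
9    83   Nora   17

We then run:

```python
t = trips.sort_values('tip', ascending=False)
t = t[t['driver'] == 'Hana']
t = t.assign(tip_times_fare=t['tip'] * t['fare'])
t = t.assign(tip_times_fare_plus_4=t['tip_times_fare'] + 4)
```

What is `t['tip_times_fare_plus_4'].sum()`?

288

sort by tip descending:
   fare driver  tip
8    67    Vic   24
2    60    Cal   18
9    83   Nora   17
1    85    Cal   16
0    46    Cal    7
5    36    Cal    5
6    37    Cal    5
7    88   Hana    3
4    16   Hana    1
3    44    Eli    0
filter rows where driver == 'Hana':
   fare driver  tip
7    88   Hana    3
4    16   Hana    1
add column tip_times_fare = t['tip'] * t['fare']:
   fare driver  tip  tip_times_fare
7    88   Hana    3             264
4    16   Hana    1              16
add column tip_times_fare_plus_4 = t['tip_times_fare'] + 4:
   fare driver  tip  tip_times_fare  tip_times_fare_plus_4
7    88   Hana    3             264                    268
4    16   Hana    1              16                     20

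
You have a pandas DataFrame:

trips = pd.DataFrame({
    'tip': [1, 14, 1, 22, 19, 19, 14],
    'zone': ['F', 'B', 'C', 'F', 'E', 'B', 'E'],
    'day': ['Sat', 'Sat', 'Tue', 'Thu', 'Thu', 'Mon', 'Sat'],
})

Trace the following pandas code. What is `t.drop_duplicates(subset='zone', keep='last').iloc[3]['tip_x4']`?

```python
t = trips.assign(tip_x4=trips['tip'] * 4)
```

56

add column tip_x4 = trips['tip'] * 4:
   tip zone  day  tip_x4
0    1    F  Sat       4
1   14    B  Sat      56
2    1    C  Tue       4
3   22    F  Thu      88
4   19    E  Thu      76
5   19    B  Mon      76
6   14    E  Sat      56
drop duplicate zone (keep=last):
   tip zone  day  tip_x4
2    1    C  Tue       4
3   22    F  Thu      88
5   19    B  Mon      76
6   14    E  Sat      56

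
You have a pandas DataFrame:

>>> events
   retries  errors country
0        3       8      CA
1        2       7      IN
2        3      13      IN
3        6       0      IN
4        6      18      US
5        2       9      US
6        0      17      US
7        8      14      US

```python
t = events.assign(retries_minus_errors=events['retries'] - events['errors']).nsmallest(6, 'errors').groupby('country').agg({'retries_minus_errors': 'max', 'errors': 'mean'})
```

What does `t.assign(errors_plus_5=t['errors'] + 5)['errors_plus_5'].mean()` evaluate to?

13.7222222222

add column retries_minus_errors = events['retries'] - events['errors']:
   retries  errors country  retries_minus_errors
0        3       8      CA                    -5
1        2       7      IN                    -5
2        3      13      IN                   -10
3        6       0      IN                     6
4        6      18      US                   -12
5        2       9      US                    -7
6        0      17      US                   -17
7        8      14      US                    -6
take 6 rows with smallest errors:
   retries  errors country  retries_minus_errors
3        6       0      IN                     6
1        2       7      IN                    -5
0        3       8      CA                    -5
5        2       9      US                    -7
2        3      13      IN                   -10
7        8      14      US                    -6
group by country: max(retries_minus_errors), mean(errors):
         retries_minus_errors     errors
country                                 
CA                         -5   8.000000
IN                          6   6.666667
US                         -6  11.500000
add column errors_plus_5 = t['errors'] + 5:
         retries_minus_errors     errors  errors_plus_5
country                                                
CA                         -5   8.000000      13.000000
IN                          6   6.666667      11.666667
US                         -6  11.500000      16.500000
Reading off the mean of column 'errors_plus_5', we get 13.7222222222.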